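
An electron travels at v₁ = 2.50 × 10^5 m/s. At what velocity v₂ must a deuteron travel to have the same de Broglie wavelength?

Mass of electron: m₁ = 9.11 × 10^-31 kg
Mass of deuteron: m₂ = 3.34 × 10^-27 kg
v₂ = 6.82 × 10^1 m/s

For equal de Broglie wavelengths: λ₁ = λ₂

h/(m₁v₁) = h/(m₂v₂)
m₁v₁ = m₂v₂
v₂ = v₁ · (m₁/m₂)

v₂ = 2.50 × 10^5 m/s × (9.11 × 10^-31 kg / 3.34 × 10^-27 kg)
v₂ = 6.82 × 10^1 m/s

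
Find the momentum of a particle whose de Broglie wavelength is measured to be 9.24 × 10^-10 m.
7.17 × 10^-25 kg·m/s

From the de Broglie relation λ = h/p, we solve for p:

p = h/λ
p = (6.626 × 10^-34 J·s) / (9.24 × 10^-10 m)
p = 7.17 × 10^-25 kg·m/s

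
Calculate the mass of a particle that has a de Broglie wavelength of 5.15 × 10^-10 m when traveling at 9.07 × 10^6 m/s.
1.42 × 10^-31 kg

From the de Broglie relation λ = h/(mv), we solve for m:

m = h/(λv)
m = (6.626 × 10^-34 J·s) / (5.15 × 10^-10 m × 9.07 × 10^6 m/s)
m = 1.42 × 10^-31 kg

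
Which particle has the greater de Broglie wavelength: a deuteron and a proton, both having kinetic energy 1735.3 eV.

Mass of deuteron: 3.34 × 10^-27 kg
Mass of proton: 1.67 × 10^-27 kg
The proton has the longer wavelength.

Using λ = h/√(2mKE):

For deuteron: λ₁ = h/√(2m₁KE) = 4.86 × 10^-13 m
For proton: λ₂ = h/√(2m₂KE) = 6.88 × 10^-13 m

Since λ ∝ 1/√m at constant kinetic energy, the lighter particle has the longer wavelength.

The proton has the longer de Broglie wavelength.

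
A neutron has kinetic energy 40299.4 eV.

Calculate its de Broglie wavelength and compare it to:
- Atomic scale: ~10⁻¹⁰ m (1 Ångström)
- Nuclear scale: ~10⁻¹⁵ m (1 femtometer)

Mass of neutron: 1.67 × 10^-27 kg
λ = 1.43 × 10^-13 m, which is between nuclear and atomic scales.

Using λ = h/√(2mKE):

KE = 40299.4 eV = 6.457 × 10^-15 J

λ = h/√(2mKE)
λ = (6.626 × 10^-34 J·s) / √(2 × 1.67 × 10^-27 kg × 6.457 × 10^-15 J)
λ = 1.43 × 10^-13 m

Comparison:
- Atomic scale (10⁻¹⁰ m): λ is 0.0014× this size
- Nuclear scale (10⁻¹⁵ m): λ is 1.4e+02× this size

The wavelength is between nuclear and atomic scales.

This wavelength is appropriate for probing atomic structure but too large for nuclear physics experiments.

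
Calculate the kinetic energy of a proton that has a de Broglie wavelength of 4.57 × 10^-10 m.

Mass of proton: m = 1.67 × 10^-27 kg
6.29 × 10^-22 J (or 3.93 × 10^-3 eV)

From λ = h/√(2mKE), we solve for KE:

λ² = h²/(2mKE)
KE = h²/(2mλ²)
KE = (6.626 × 10^-34 J·s)² / (2 × 1.67 × 10^-27 kg × (4.57 × 10^-10 m)²)
KE = 6.29 × 10^-22 J
KE = 3.93 × 10^-3 eV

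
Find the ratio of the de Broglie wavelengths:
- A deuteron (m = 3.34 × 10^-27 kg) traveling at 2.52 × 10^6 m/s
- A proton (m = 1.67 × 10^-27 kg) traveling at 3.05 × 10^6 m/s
λ₁/λ₂ = 0.605

Using λ = h/(mv):

λ₁ = h/(m₁v₁) = 7.87 × 10^-14 m
λ₂ = h/(m₂v₂) = 1.30 × 10^-13 m

Ratio λ₁/λ₂ = (m₂v₂)/(m₁v₁)
         = (1.67 × 10^-27 kg × 3.05 × 10^6 m/s) / (3.34 × 10^-27 kg × 2.52 × 10^6 m/s)
         = 0.605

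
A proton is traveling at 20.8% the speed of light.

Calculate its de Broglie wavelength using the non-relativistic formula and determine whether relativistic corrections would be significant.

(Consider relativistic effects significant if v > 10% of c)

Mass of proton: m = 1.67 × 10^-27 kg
Yes, relativistic corrections are needed.

Using the non-relativistic de Broglie formula λ = h/(mv):

v = 20.8% × c = 6.236 × 10^7 m/s

λ = h/(mv)
λ = (6.626 × 10^-34 J·s) / (1.67 × 10^-27 kg × 6.236 × 10^7 m/s)
λ = 6.36 × 10^-15 m

Since v = 20.8% of c > 10% of c, relativistic corrections ARE significant and the actual wavelength would differ from this non-relativistic estimate.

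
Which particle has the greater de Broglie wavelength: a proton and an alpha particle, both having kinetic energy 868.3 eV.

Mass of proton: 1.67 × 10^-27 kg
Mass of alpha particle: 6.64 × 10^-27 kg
The proton has the longer wavelength.

Using λ = h/√(2mKE):

For proton: λ₁ = h/√(2m₁KE) = 9.72 × 10^-13 m
For alpha particle: λ₂ = h/√(2m₂KE) = 4.87 × 10^-13 m

Since λ ∝ 1/√m at constant kinetic energy, the lighter particle has the longer wavelength.

The proton has the longer de Broglie wavelength.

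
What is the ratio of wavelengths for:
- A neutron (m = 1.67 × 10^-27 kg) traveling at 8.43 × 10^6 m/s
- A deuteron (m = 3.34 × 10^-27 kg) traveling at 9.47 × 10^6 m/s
λ₁/λ₂ = 2.25

Using λ = h/(mv):

λ₁ = h/(m₁v₁) = 4.71 × 10^-14 m
λ₂ = h/(m₂v₂) = 2.09 × 10^-14 m

Ratio λ₁/λ₂ = (m₂v₂)/(m₁v₁)
         = (3.34 × 10^-27 kg × 9.47 × 10^6 m/s) / (1.67 × 10^-27 kg × 8.43 × 10^6 m/s)
         = 2.25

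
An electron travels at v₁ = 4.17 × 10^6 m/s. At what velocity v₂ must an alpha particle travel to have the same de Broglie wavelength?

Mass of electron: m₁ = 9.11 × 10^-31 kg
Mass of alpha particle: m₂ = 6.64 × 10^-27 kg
v₂ = 5.72 × 10^2 m/s

For equal de Broglie wavelengths: λ₁ = λ₂

h/(m₁v₁) = h/(m₂v₂)
m₁v₁ = m₂v₂
v₂ = v₁ · (m₁/m₂)

v₂ = 4.17 × 10^6 m/s × (9.11 × 10^-31 kg / 6.64 × 10^-27 kg)
v₂ = 5.72 × 10^2 m/s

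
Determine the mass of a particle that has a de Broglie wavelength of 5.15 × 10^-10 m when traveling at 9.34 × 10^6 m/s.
1.38 × 10^-31 kg

From the de Broglie relation λ = h/(mv), we solve for m:

m = h/(λv)
m = (6.626 × 10^-34 J·s) / (5.15 × 10^-10 m × 9.34 × 10^6 m/s)
m = 1.38 × 10^-31 kg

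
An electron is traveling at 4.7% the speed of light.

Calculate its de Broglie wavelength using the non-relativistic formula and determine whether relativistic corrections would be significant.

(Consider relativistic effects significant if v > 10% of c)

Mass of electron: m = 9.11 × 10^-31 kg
No, relativistic corrections are not needed.

Using the non-relativistic de Broglie formula λ = h/(mv):

v = 4.7% × c = 1.409 × 10^7 m/s

λ = h/(mv)
λ = (6.626 × 10^-34 J·s) / (9.11 × 10^-31 kg × 1.409 × 10^7 m/s)
λ = 5.16 × 10^-11 m

Since v = 4.7% of c < 10% of c, relativistic corrections are NOT significant and this non-relativistic result is a good approximation.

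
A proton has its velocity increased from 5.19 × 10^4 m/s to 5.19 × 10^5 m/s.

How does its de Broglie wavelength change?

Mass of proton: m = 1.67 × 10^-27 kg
The wavelength decreases by a factor of 10.

Using λ = h/(mv):

Initial wavelength: λ₁ = h/(mv₁) = 7.64 × 10^-12 m
Final wavelength: λ₂ = h/(mv₂) = 7.64 × 10^-13 m

Since λ ∝ 1/v, when velocity increases by a factor of 10, the wavelength decreases by a factor of 10.

λ₂/λ₁ = v₁/v₂ = 1/10

The wavelength decreases by a factor of 10.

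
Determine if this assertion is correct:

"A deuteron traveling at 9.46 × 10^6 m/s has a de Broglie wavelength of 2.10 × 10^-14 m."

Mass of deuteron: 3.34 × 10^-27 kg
True

The claim is correct.

Using λ = h/(mv):
λ = (6.626 × 10^-34 J·s) / (3.34 × 10^-27 kg × 9.46 × 10^6 m/s)
λ = 2.10 × 10^-14 m

This matches the claimed value.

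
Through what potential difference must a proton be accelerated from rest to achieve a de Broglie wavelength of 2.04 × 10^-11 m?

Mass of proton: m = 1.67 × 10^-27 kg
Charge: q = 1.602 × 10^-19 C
1.97 V

From λ = h/√(2mqV), we solve for V:

λ² = h²/(2mqV)
V = h²/(2mqλ²)
V = (6.626 × 10^-34 J·s)² / (2 × 1.67 × 10^-27 kg × 1.602 × 10^-19 C × (2.04 × 10^-11 m)²)
V = 1.97 V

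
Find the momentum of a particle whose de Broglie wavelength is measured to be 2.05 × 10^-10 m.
3.23 × 10^-24 kg·m/s

From the de Broglie relation λ = h/p, we solve for p:

p = h/λ
p = (6.626 × 10^-34 J·s) / (2.05 × 10^-10 m)
p = 3.23 × 10^-24 kg·m/s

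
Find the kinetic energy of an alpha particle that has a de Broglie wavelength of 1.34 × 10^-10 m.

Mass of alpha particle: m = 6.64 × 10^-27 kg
1.84 × 10^-21 J (or 0.0115 eV)

From λ = h/√(2mKE), we solve for KE:

λ² = h²/(2mKE)
KE = h²/(2mλ²)
KE = (6.626 × 10^-34 J·s)² / (2 × 6.64 × 10^-27 kg × (1.34 × 10^-10 m)²)
KE = 1.84 × 10^-21 J
KE = 0.0115 eV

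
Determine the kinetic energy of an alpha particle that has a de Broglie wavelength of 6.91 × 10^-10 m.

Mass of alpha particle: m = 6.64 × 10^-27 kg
6.92 × 10^-23 J (or 4.32 × 10^-4 eV)

From λ = h/√(2mKE), we solve for KE:

λ² = h²/(2mKE)
KE = h²/(2mλ²)
KE = (6.626 × 10^-34 J·s)² / (2 × 6.64 × 10^-27 kg × (6.91 × 10^-10 m)²)
KE = 6.92 × 10^-23 J
KE = 4.32 × 10^-4 eV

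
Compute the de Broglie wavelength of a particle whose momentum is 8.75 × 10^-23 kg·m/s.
7.57 × 10^-12 m

Using the de Broglie relation λ = h/p:

λ = h/p
λ = (6.626 × 10^-34 J·s) / (8.75 × 10^-23 kg·m/s)
λ = 7.57 × 10^-12 m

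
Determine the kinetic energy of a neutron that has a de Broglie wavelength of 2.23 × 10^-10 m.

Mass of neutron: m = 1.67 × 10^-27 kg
2.64 × 10^-21 J (or 0.0165 eV)

From λ = h/√(2mKE), we solve for KE:

λ² = h²/(2mKE)
KE = h²/(2mλ²)
KE = (6.626 × 10^-34 J·s)² / (2 × 1.67 × 10^-27 kg × (2.23 × 10^-10 m)²)
KE = 2.64 × 10^-21 J
KE = 0.0165 eV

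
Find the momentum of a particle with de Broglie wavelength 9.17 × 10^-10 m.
7.23 × 10^-25 kg·m/s

From the de Broglie relation λ = h/p, we solve for p:

p = h/λ
p = (6.626 × 10^-34 J·s) / (9.17 × 10^-10 m)
p = 7.23 × 10^-25 kg·m/s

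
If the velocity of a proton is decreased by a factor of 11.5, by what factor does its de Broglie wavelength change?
The wavelength increases by a factor of 11.5.

From λ = h/(mv), the wavelength is inversely proportional to velocity:

λ ∝ 1/v

If v → v/11.5, then λ → 11.5λ

When velocity is decreased by a factor of 11.5, the wavelength increases by a factor of 11.5.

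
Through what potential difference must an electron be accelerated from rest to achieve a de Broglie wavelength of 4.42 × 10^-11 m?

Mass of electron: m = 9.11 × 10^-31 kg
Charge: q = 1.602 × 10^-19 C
770 V

From λ = h/√(2mqV), we solve for V:

λ² = h²/(2mqV)
V = h²/(2mqλ²)
V = (6.626 × 10^-34 J·s)² / (2 × 9.11 × 10^-31 kg × 1.602 × 10^-19 C × (4.42 × 10^-11 m)²)
V = 770 V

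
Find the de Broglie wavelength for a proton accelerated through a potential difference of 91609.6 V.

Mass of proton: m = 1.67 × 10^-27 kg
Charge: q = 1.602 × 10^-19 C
9.46 × 10^-14 m

When a particle is accelerated through voltage V, it gains kinetic energy KE = qV.

The de Broglie wavelength is then λ = h/√(2mqV):

λ = h/√(2mqV)
λ = (6.626 × 10^-34 J·s) / √(2 × 1.67 × 10^-27 kg × 1.602 × 10^-19 C × 91609.6 V)
λ = 9.46 × 10^-14 m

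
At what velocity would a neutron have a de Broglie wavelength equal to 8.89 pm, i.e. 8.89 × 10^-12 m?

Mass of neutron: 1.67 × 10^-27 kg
4.46 × 10^4 m/s

From λ = h/(mv), solve for v:

v = h/(mλ)
v = (6.626 × 10^-34 J·s) / (1.67 × 10^-27 kg × 8.89 × 10^-12 m)
v = 4.46 × 10^4 m/s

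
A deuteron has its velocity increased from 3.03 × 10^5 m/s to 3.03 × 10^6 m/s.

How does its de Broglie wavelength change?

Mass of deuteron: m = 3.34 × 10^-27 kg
The wavelength decreases by a factor of 10.

Using λ = h/(mv):

Initial wavelength: λ₁ = h/(mv₁) = 6.55 × 10^-13 m
Final wavelength: λ₂ = h/(mv₂) = 6.55 × 10^-14 m

Since λ ∝ 1/v, when velocity increases by a factor of 10, the wavelength decreases by a factor of 10.

λ₂/λ₁ = v₁/v₂ = 1/10

The wavelength decreases by a factor of 10.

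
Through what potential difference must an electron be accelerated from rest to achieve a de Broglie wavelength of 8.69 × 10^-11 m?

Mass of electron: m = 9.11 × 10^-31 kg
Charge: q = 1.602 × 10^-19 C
199 V

From λ = h/√(2mqV), we solve for V:

λ² = h²/(2mqV)
V = h²/(2mqλ²)
V = (6.626 × 10^-34 J·s)² / (2 × 9.11 × 10^-31 kg × 1.602 × 10^-19 C × (8.69 × 10^-11 m)²)
V = 199 V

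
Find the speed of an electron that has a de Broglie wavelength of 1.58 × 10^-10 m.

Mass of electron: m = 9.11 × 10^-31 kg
4.60 × 10^6 m/s

From the de Broglie relation λ = h/(mv), we solve for v:

v = h/(mλ)
v = (6.626 × 10^-34 J·s) / (9.11 × 10^-31 kg × 1.58 × 10^-10 m)
v = 4.60 × 10^6 m/s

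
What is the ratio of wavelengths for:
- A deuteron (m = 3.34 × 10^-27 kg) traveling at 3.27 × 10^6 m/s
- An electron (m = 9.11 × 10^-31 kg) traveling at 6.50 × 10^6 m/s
λ₁/λ₂ = 5.42 × 10^-4

Using λ = h/(mv):

λ₁ = h/(m₁v₁) = 6.07 × 10^-14 m
λ₂ = h/(m₂v₂) = 1.12 × 10^-10 m

Ratio λ₁/λ₂ = (m₂v₂)/(m₁v₁)
         = (9.11 × 10^-31 kg × 6.50 × 10^6 m/s) / (3.34 × 10^-27 kg × 3.27 × 10^6 m/s)
         = 5.42 × 10^-4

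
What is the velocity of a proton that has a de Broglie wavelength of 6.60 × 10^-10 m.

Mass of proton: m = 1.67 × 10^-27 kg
6.01 × 10^2 m/s

From the de Broglie relation λ = h/(mv), we solve for v:

v = h/(mλ)
v = (6.626 × 10^-34 J·s) / (1.67 × 10^-27 kg × 6.60 × 10^-10 m)
v = 6.01 × 10^2 m/s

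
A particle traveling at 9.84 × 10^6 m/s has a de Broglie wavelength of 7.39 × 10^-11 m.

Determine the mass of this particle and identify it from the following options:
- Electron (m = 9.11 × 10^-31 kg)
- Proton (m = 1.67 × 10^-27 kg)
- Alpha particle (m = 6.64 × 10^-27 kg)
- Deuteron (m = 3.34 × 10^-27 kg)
The particle is an electron.

From λ = h/(mv), solve for mass:

m = h/(λv)
m = (6.626 × 10^-34 J·s) / (7.39 × 10^-11 m × 9.84 × 10^6 m/s)
m = 9.11 × 10^-31 kg

Comparing with the listed masses, this is closest to an electron.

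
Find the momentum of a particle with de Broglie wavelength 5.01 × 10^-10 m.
1.32 × 10^-24 kg·m/s

From the de Broglie relation λ = h/p, we solve for p:

p = h/λ
p = (6.626 × 10^-34 J·s) / (5.01 × 10^-10 m)
p = 1.32 × 10^-24 kg·m/s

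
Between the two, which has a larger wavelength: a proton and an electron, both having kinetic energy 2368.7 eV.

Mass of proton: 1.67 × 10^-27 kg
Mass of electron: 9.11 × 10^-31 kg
The electron has the longer wavelength.

Using λ = h/√(2mKE):

For proton: λ₁ = h/√(2m₁KE) = 5.89 × 10^-13 m
For electron: λ₂ = h/√(2m₂KE) = 2.52 × 10^-11 m

Since λ ∝ 1/√m at constant kinetic energy, the lighter particle has the longer wavelength.

The electron has the longer de Broglie wavelength.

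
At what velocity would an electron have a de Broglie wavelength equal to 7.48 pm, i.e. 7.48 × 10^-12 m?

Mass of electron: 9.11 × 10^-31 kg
9.72 × 10^7 m/s

From λ = h/(mv), solve for v:

v = h/(mλ)
v = (6.626 × 10^-34 J·s) / (9.11 × 10^-31 kg × 7.48 × 10^-12 m)
v = 9.72 × 10^7 m/s

Note: This velocity is 32.4% of the speed of light, so relativistic corrections would be needed for a more accurate calculation.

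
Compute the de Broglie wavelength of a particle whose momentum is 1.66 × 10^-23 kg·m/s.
3.99 × 10^-11 m

Using the de Broglie relation λ = h/p:

λ = h/p
λ = (6.626 × 10^-34 J·s) / (1.66 × 10^-23 kg·m/s)
λ = 3.99 × 10^-11 m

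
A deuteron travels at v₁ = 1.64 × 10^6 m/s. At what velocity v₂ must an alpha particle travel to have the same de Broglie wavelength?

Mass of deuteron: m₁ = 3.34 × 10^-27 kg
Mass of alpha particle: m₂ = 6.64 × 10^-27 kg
v₂ = 8.25 × 10^5 m/s

For equal de Broglie wavelengths: λ₁ = λ₂

h/(m₁v₁) = h/(m₂v₂)
m₁v₁ = m₂v₂
v₂ = v₁ · (m₁/m₂)

v₂ = 1.64 × 10^6 m/s × (3.34 × 10^-27 kg / 6.64 × 10^-27 kg)
v₂ = 8.25 × 10^5 m/s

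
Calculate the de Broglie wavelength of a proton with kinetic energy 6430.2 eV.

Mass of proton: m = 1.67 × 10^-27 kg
3.57 × 10^-13 m

Using λ = h/√(2mKE):

First convert KE to Joules: KE = 6430.2 eV = 1.030 × 10^-15 J

λ = h/√(2mKE)
λ = (6.626 × 10^-34 J·s) / √(2 × 1.67 × 10^-27 kg × 1.030 × 10^-15 J)
λ = 3.57 × 10^-13 m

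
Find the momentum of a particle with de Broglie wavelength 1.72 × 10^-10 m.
3.85 × 10^-24 kg·m/s

From the de Broglie relation λ = h/p, we solve for p:

p = h/λ
p = (6.626 × 10^-34 J·s) / (1.72 × 10^-10 m)
p = 3.85 × 10^-24 kg·m/s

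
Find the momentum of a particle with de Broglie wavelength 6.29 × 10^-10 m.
1.05 × 10^-24 kg·m/s

From the de Broglie relation λ = h/p, we solve for p:

p = h/λ
p = (6.626 × 10^-34 J·s) / (6.29 × 10^-10 m)
p = 1.05 × 10^-24 kg·m/s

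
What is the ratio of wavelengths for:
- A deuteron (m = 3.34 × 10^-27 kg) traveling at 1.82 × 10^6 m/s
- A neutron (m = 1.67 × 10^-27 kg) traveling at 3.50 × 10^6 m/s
λ₁/λ₂ = 0.962

Using λ = h/(mv):

λ₁ = h/(m₁v₁) = 1.09 × 10^-13 m
λ₂ = h/(m₂v₂) = 1.13 × 10^-13 m

Ratio λ₁/λ₂ = (m₂v₂)/(m₁v₁)
         = (1.67 × 10^-27 kg × 3.50 × 10^6 m/s) / (3.34 × 10^-27 kg × 1.82 × 10^6 m/s)
         = 0.962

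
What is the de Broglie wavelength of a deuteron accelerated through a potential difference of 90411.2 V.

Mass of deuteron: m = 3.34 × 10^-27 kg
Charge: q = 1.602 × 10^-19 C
6.74 × 10^-14 m

When a particle is accelerated through voltage V, it gains kinetic energy KE = qV.

The de Broglie wavelength is then λ = h/√(2mqV):

λ = h/√(2mqV)
λ = (6.626 × 10^-34 J·s) / √(2 × 3.34 × 10^-27 kg × 1.602 × 10^-19 C × 90411.2 V)
λ = 6.74 × 10^-14 m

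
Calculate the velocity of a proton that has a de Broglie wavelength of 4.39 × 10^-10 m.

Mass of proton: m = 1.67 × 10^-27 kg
9.04 × 10^2 m/s

From the de Broglie relation λ = h/(mv), we solve for v:

v = h/(mλ)
v = (6.626 × 10^-34 J·s) / (1.67 × 10^-27 kg × 4.39 × 10^-10 m)
v = 9.04 × 10^2 m/s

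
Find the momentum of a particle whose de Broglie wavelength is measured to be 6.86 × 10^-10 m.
9.66 × 10^-25 kg·m/s

From the de Broglie relation λ = h/p, we solve for p:

p = h/λ
p = (6.626 × 10^-34 J·s) / (6.86 × 10^-10 m)
p = 9.66 × 10^-25 kg·m/s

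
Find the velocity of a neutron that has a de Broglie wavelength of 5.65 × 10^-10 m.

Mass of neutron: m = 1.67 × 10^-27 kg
7.02 × 10^2 m/s

From the de Broglie relation λ = h/(mv), we solve for v:

v = h/(mλ)
v = (6.626 × 10^-34 J·s) / (1.67 × 10^-27 kg × 5.65 × 10^-10 m)
v = 7.02 × 10^2 m/s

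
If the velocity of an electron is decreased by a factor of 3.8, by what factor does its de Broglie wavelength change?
The wavelength increases by a factor of 3.8.

From λ = h/(mv), the wavelength is inversely proportional to velocity:

λ ∝ 1/v

If v → v/3.8, then λ → 3.8λ

When velocity is decreased by a factor of 3.8, the wavelength increases by a factor of 3.8.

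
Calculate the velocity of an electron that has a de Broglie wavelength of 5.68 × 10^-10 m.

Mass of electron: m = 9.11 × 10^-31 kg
1.28 × 10^6 m/s

From the de Broglie relation λ = h/(mv), we solve for v:

v = h/(mλ)
v = (6.626 × 10^-34 J·s) / (9.11 × 10^-31 kg × 5.68 × 10^-10 m)
v = 1.28 × 10^6 m/s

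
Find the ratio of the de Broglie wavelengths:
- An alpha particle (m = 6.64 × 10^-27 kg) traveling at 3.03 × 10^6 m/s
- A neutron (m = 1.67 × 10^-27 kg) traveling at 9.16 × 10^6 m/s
λ₁/λ₂ = 0.760

Using λ = h/(mv):

λ₁ = h/(m₁v₁) = 3.29 × 10^-14 m
λ₂ = h/(m₂v₂) = 4.33 × 10^-14 m

Ratio λ₁/λ₂ = (m₂v₂)/(m₁v₁)
         = (1.67 × 10^-27 kg × 9.16 × 10^6 m/s) / (6.64 × 10^-27 kg × 3.03 × 10^6 m/s)
         = 0.760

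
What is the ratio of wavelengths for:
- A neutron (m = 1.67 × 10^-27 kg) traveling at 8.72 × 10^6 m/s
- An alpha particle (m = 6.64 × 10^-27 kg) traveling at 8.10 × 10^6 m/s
λ₁/λ₂ = 3.69

Using λ = h/(mv):

λ₁ = h/(m₁v₁) = 4.55 × 10^-14 m
λ₂ = h/(m₂v₂) = 1.23 × 10^-14 m

Ratio λ₁/λ₂ = (m₂v₂)/(m₁v₁)
         = (6.64 × 10^-27 kg × 8.10 × 10^6 m/s) / (1.67 × 10^-27 kg × 8.72 × 10^6 m/s)
         = 3.69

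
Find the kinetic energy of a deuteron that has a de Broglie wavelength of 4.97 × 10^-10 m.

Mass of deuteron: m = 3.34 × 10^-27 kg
2.66 × 10^-22 J (or 1.66 × 10^-3 eV)

From λ = h/√(2mKE), we solve for KE:

λ² = h²/(2mKE)
KE = h²/(2mλ²)
KE = (6.626 × 10^-34 J·s)² / (2 × 3.34 × 10^-27 kg × (4.97 × 10^-10 m)²)
KE = 2.66 × 10^-22 J
KE = 1.66 × 10^-3 eV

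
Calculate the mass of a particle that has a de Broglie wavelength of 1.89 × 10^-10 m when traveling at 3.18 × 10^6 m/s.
1.10 × 10^-30 kg

From the de Broglie relation λ = h/(mv), we solve for m:

m = h/(λv)
m = (6.626 × 10^-34 J·s) / (1.89 × 10^-10 m × 3.18 × 10^6 m/s)
m = 1.10 × 10^-30 kg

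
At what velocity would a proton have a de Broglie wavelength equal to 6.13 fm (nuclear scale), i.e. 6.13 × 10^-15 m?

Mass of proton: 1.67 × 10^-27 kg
6.47 × 10^7 m/s

From λ = h/(mv), solve for v:

v = h/(mλ)
v = (6.626 × 10^-34 J·s) / (1.67 × 10^-27 kg × 6.13 × 10^-15 m)
v = 6.47 × 10^7 m/s

Note: This velocity is 21.6% of the speed of light, so relativistic corrections would be needed for a more accurate calculation.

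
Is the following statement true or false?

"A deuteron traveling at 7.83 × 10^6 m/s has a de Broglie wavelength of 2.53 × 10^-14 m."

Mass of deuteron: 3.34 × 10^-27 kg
True

The claim is correct.

Using λ = h/(mv):
λ = (6.626 × 10^-34 J·s) / (3.34 × 10^-27 kg × 7.83 × 10^6 m/s)
λ = 2.53 × 10^-14 m

This matches the claimed value.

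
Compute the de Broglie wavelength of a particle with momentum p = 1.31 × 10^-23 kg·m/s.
5.06 × 10^-11 m

Using the de Broglie relation λ = h/p:

λ = h/p
λ = (6.626 × 10^-34 J·s) / (1.31 × 10^-23 kg·m/s)
λ = 5.06 × 10^-11 m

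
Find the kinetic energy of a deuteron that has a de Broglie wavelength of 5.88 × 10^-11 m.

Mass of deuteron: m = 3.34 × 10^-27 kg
1.90 × 10^-20 J (or 0.119 eV)

From λ = h/√(2mKE), we solve for KE:

λ² = h²/(2mKE)
KE = h²/(2mλ²)
KE = (6.626 × 10^-34 J·s)² / (2 × 3.34 × 10^-27 kg × (5.88 × 10^-11 m)²)
KE = 1.90 × 10^-20 J
KE = 0.119 eV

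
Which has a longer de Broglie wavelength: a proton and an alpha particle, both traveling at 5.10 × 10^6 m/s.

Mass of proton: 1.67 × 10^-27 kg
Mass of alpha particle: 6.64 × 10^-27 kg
The proton has the longer wavelength.

Using λ = h/(mv), since both particles have the same velocity, the wavelength depends only on mass.

For proton: λ₁ = h/(m₁v) = 7.78 × 10^-14 m
For alpha particle: λ₂ = h/(m₂v) = 1.96 × 10^-14 m

Since λ ∝ 1/m at constant velocity, the lighter particle has the longer wavelength.

The proton has the longer de Broglie wavelength.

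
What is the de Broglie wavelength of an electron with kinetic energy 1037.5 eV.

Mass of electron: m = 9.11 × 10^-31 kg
3.81 × 10^-11 m

Using λ = h/√(2mKE):

First convert KE to Joules: KE = 1037.5 eV = 1.662 × 10^-16 J

λ = h/√(2mKE)
λ = (6.626 × 10^-34 J·s) / √(2 × 9.11 × 10^-31 kg × 1.662 × 10^-16 J)
λ = 3.81 × 10^-11 m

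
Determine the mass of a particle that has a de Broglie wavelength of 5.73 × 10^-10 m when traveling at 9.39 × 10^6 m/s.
1.23 × 10^-31 kg

From the de Broglie relation λ = h/(mv), we solve for m:

m = h/(λv)
m = (6.626 × 10^-34 J·s) / (5.73 × 10^-10 m × 9.39 × 10^6 m/s)
m = 1.23 × 10^-31 kg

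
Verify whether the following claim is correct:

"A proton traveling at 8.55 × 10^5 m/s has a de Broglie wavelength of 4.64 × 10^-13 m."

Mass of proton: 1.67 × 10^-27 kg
True

The claim is correct.

Using λ = h/(mv):
λ = (6.626 × 10^-34 J·s) / (1.67 × 10^-27 kg × 8.55 × 10^5 m/s)
λ = 4.64 × 10^-13 m

This matches the claimed value.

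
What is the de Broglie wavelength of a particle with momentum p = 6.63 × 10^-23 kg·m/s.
9.99 × 10^-12 m

Using the de Broglie relation λ = h/p:

λ = h/p
λ = (6.626 × 10^-34 J·s) / (6.63 × 10^-23 kg·m/s)
λ = 9.99 × 10^-12 m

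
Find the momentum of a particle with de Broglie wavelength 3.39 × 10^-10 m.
1.95 × 10^-24 kg·m/s

From the de Broglie relation λ = h/p, we solve for p:

p = h/λ
p = (6.626 × 10^-34 J·s) / (3.39 × 10^-10 m)
p = 1.95 × 10^-24 kg·m/s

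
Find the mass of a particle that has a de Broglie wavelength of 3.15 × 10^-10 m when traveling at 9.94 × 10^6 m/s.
2.12 × 10^-31 kg

From the de Broglie relation λ = h/(mv), we solve for m:

m = h/(λv)
m = (6.626 × 10^-34 J·s) / (3.15 × 10^-10 m × 9.94 × 10^6 m/s)
m = 2.12 × 10^-31 kg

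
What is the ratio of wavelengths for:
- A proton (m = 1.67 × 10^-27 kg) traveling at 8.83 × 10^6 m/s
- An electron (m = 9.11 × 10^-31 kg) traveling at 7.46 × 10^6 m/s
λ₁/λ₂ = 4.61 × 10^-4

Using λ = h/(mv):

λ₁ = h/(m₁v₁) = 4.49 × 10^-14 m
λ₂ = h/(m₂v₂) = 9.75 × 10^-11 m

Ratio λ₁/λ₂ = (m₂v₂)/(m₁v₁)
         = (9.11 × 10^-31 kg × 7.46 × 10^6 m/s) / (1.67 × 10^-27 kg × 8.83 × 10^6 m/s)
         = 4.61 × 10^-4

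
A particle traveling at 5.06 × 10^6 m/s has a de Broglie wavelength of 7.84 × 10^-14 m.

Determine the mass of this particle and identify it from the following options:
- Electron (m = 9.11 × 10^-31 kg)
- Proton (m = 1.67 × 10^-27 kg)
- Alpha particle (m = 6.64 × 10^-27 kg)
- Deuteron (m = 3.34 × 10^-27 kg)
The particle is a proton.

From λ = h/(mv), solve for mass:

m = h/(λv)
m = (6.626 × 10^-34 J·s) / (7.84 × 10^-14 m × 5.06 × 10^6 m/s)
m = 1.67 × 10^-27 kg

Comparing with the listed masses, this is closest to a proton.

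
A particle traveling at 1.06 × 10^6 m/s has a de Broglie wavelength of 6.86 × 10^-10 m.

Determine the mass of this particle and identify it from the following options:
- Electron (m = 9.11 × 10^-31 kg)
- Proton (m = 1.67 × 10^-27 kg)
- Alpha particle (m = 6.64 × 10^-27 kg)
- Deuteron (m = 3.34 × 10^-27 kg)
The particle is an electron.

From λ = h/(mv), solve for mass:

m = h/(λv)
m = (6.626 × 10^-34 J·s) / (6.86 × 10^-10 m × 1.06 × 10^6 m/s)
m = 9.11 × 10^-31 kg

Comparing with the listed masses, this is closest to an electron.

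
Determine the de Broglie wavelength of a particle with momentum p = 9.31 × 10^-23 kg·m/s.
7.12 × 10^-12 m

Using the de Broglie relation λ = h/p:

λ = h/p
λ = (6.626 × 10^-34 J·s) / (9.31 × 10^-23 kg·m/s)
λ = 7.12 × 10^-12 m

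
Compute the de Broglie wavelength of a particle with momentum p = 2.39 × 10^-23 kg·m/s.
2.77 × 10^-11 m

Using the de Broglie relation λ = h/p:

λ = h/p
λ = (6.626 × 10^-34 J·s) / (2.39 × 10^-23 kg·m/s)
λ = 2.77 × 10^-11 m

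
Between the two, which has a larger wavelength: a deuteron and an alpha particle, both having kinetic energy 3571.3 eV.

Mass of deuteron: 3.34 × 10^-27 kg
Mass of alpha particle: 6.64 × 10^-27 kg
The deuteron has the longer wavelength.

Using λ = h/√(2mKE):

For deuteron: λ₁ = h/√(2m₁KE) = 3.39 × 10^-13 m
For alpha particle: λ₂ = h/√(2m₂KE) = 2.40 × 10^-13 m

Since λ ∝ 1/√m at constant kinetic energy, the lighter particle has the longer wavelength.

The deuteron has the longer de Broglie wavelength.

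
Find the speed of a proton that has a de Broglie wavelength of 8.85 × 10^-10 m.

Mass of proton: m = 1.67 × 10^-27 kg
4.48 × 10^2 m/s

From the de Broglie relation λ = h/(mv), we solve for v:

v = h/(mλ)
v = (6.626 × 10^-34 J·s) / (1.67 × 10^-27 kg × 8.85 × 10^-10 m)
v = 4.48 × 10^2 m/s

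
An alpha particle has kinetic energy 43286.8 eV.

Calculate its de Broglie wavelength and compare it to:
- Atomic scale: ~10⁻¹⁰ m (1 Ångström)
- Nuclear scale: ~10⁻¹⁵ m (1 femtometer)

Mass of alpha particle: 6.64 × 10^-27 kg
λ = 6.90 × 10^-14 m, which is between nuclear and atomic scales.

Using λ = h/√(2mKE):

KE = 43286.8 eV = 6.935 × 10^-15 J

λ = h/√(2mKE)
λ = (6.626 × 10^-34 J·s) / √(2 × 6.64 × 10^-27 kg × 6.935 × 10^-15 J)
λ = 6.90 × 10^-14 m

Comparison:
- Atomic scale (10⁻¹⁰ m): λ is 0.00069× this size
- Nuclear scale (10⁻¹⁵ m): λ is 69× this size

The wavelength is between nuclear and atomic scales.

This wavelength is appropriate for probing atomic structure but too large for nuclear physics experiments.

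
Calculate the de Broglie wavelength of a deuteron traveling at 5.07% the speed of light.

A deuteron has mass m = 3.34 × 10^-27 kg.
1.31 × 10^-14 m

Using the de Broglie relation λ = h/(mv):

v = 5.07% × c = 1.520 × 10^7 m/s

λ = h/(mv)
λ = (6.626 × 10^-34 J·s) / (3.34 × 10^-27 kg × 1.520 × 10^7 m/s)
λ = 1.31 × 10^-14 m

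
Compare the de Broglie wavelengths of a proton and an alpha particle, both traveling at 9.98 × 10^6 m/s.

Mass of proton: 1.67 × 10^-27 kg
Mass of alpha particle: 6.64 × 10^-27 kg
The proton has the longer wavelength.

Using λ = h/(mv), since both particles have the same velocity, the wavelength depends only on mass.

For proton: λ₁ = h/(m₁v) = 3.98 × 10^-14 m
For alpha particle: λ₂ = h/(m₂v) = 1.00 × 10^-14 m

Since λ ∝ 1/m at constant velocity, the lighter particle has the longer wavelength.

The proton has the longer de Broglie wavelength.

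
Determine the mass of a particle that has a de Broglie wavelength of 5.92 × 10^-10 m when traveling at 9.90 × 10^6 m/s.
1.13 × 10^-31 kg

From the de Broglie relation λ = h/(mv), we solve for m:

m = h/(λv)
m = (6.626 × 10^-34 J·s) / (5.92 × 10^-10 m × 9.90 × 10^6 m/s)
m = 1.13 × 10^-31 kg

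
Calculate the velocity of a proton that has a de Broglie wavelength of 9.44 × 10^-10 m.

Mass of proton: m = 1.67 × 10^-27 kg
4.20 × 10^2 m/s

From the de Broglie relation λ = h/(mv), we solve for v:

v = h/(mλ)
v = (6.626 × 10^-34 J·s) / (1.67 × 10^-27 kg × 9.44 × 10^-10 m)
v = 4.20 × 10^2 m/s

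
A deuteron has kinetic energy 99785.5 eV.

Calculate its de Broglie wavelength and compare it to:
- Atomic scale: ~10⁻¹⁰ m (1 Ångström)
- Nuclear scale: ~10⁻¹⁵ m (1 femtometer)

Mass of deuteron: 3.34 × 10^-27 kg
λ = 6.41 × 10^-14 m, which is between nuclear and atomic scales.

Using λ = h/√(2mKE):

KE = 99785.5 eV = 1.599 × 10^-14 J

λ = h/√(2mKE)
λ = (6.626 × 10^-34 J·s) / √(2 × 3.34 × 10^-27 kg × 1.599 × 10^-14 J)
λ = 6.41 × 10^-14 m

Comparison:
- Atomic scale (10⁻¹⁰ m): λ is 0.00064× this size
- Nuclear scale (10⁻¹⁵ m): λ is 64× this size

The wavelength is between nuclear and atomic scales.

This wavelength is appropriate for probing atomic structure but too large for nuclear physics experiments.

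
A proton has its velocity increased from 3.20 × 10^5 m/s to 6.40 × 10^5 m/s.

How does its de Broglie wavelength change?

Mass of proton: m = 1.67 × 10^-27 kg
The wavelength decreases by a factor of 2.

Using λ = h/(mv):

Initial wavelength: λ₁ = h/(mv₁) = 1.24 × 10^-12 m
Final wavelength: λ₂ = h/(mv₂) = 6.20 × 10^-13 m

Since λ ∝ 1/v, when velocity increases by a factor of 2, the wavelength decreases by a factor of 2.

λ₂/λ₁ = v₁/v₂ = 1/2

The wavelength decreases by a factor of 2.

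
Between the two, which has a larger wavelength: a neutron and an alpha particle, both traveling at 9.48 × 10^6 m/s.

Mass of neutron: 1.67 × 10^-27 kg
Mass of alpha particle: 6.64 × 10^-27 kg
The neutron has the longer wavelength.

Using λ = h/(mv), since both particles have the same velocity, the wavelength depends only on mass.

For neutron: λ₁ = h/(m₁v) = 4.19 × 10^-14 m
For alpha particle: λ₂ = h/(m₂v) = 1.05 × 10^-14 m

Since λ ∝ 1/m at constant velocity, the lighter particle has the longer wavelength.

The neutron has the longer de Broglie wavelength.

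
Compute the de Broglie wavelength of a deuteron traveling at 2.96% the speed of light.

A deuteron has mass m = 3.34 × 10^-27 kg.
2.24 × 10^-14 m

Using the de Broglie relation λ = h/(mv):

v = 2.96% × c = 8.874 × 10^6 m/s

λ = h/(mv)
λ = (6.626 × 10^-34 J·s) / (3.34 × 10^-27 kg × 8.874 × 10^6 m/s)
λ = 2.24 × 10^-14 m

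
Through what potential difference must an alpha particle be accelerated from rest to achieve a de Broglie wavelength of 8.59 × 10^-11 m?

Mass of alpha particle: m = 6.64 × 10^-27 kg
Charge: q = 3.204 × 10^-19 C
1.40 × 10^-2 V

From λ = h/√(2mqV), we solve for V:

λ² = h²/(2mqV)
V = h²/(2mqλ²)
V = (6.626 × 10^-34 J·s)² / (2 × 6.64 × 10^-27 kg × 3.204 × 10^-19 C × (8.59 × 10^-11 m)²)
V = 1.40 × 10^-2 V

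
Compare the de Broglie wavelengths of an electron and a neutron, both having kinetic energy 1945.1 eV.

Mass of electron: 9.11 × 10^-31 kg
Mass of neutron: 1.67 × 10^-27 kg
The electron has the longer wavelength.

Using λ = h/√(2mKE):

For electron: λ₁ = h/√(2m₁KE) = 2.78 × 10^-11 m
For neutron: λ₂ = h/√(2m₂KE) = 6.49 × 10^-13 m

Since λ ∝ 1/√m at constant kinetic energy, the lighter particle has the longer wavelength.

The electron has the longer de Broglie wavelength.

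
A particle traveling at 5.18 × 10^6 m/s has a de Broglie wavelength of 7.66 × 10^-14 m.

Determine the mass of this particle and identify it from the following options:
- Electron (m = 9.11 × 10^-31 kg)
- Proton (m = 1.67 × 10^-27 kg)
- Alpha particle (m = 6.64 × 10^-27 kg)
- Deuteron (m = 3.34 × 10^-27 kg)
The particle is a proton.

From λ = h/(mv), solve for mass:

m = h/(λv)
m = (6.626 × 10^-34 J·s) / (7.66 × 10^-14 m × 5.18 × 10^6 m/s)
m = 1.67 × 10^-27 kg

Comparing with the listed masses, this is closest to a proton.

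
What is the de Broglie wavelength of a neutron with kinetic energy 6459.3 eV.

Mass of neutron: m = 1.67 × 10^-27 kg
3.56 × 10^-13 m

Using λ = h/√(2mKE):

First convert KE to Joules: KE = 6459.3 eV = 1.035 × 10^-15 J

λ = h/√(2mKE)
λ = (6.626 × 10^-34 J·s) / √(2 × 1.67 × 10^-27 kg × 1.035 × 10^-15 J)
λ = 3.56 × 10^-13 m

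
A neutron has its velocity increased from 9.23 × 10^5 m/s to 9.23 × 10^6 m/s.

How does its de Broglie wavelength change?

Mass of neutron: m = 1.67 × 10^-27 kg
The wavelength decreases by a factor of 10.

Using λ = h/(mv):

Initial wavelength: λ₁ = h/(mv₁) = 4.30 × 10^-13 m
Final wavelength: λ₂ = h/(mv₂) = 4.30 × 10^-14 m

Since λ ∝ 1/v, when velocity increases by a factor of 10, the wavelength decreases by a factor of 10.

λ₂/λ₁ = v₁/v₂ = 1/10

The wavelength decreases by a factor of 10.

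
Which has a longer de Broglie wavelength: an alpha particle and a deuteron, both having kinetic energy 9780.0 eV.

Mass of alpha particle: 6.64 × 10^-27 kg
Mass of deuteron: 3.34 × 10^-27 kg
The deuteron has the longer wavelength.

Using λ = h/√(2mKE):

For alpha particle: λ₁ = h/√(2m₁KE) = 1.45 × 10^-13 m
For deuteron: λ₂ = h/√(2m₂KE) = 2.05 × 10^-13 m

Since λ ∝ 1/√m at constant kinetic energy, the lighter particle has the longer wavelength.

The deuteron has the longer de Broglie wavelength.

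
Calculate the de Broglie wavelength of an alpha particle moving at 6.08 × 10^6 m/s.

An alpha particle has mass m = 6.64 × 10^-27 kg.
1.64 × 10^-14 m

Using the de Broglie relation λ = h/(mv):

λ = h/(mv)
λ = (6.626 × 10^-34 J·s) / (6.64 × 10^-27 kg × 6.08 × 10^6 m/s)
λ = 1.64 × 10^-14 m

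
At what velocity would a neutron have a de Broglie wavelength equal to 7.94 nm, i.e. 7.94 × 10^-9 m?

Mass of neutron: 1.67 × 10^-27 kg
5.00 × 10^1 m/s

From λ = h/(mv), solve for v:

v = h/(mλ)
v = (6.626 × 10^-34 J·s) / (1.67 × 10^-27 kg × 7.94 × 10^-9 m)
v = 5.00 × 10^1 m/s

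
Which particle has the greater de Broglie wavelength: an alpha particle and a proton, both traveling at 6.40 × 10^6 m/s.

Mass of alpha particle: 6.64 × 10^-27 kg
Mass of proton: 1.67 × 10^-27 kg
The proton has the longer wavelength.

Using λ = h/(mv), since both particles have the same velocity, the wavelength depends only on mass.

For alpha particle: λ₁ = h/(m₁v) = 1.56 × 10^-14 m
For proton: λ₂ = h/(m₂v) = 6.20 × 10^-14 m

Since λ ∝ 1/m at constant velocity, the lighter particle has the longer wavelength.

The proton has the longer de Broglie wavelength.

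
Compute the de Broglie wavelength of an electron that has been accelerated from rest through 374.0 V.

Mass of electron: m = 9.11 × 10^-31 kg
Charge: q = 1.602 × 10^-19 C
6.34 × 10^-11 m

When a particle is accelerated through voltage V, it gains kinetic energy KE = qV.

The de Broglie wavelength is then λ = h/√(2mqV):

λ = h/√(2mqV)
λ = (6.626 × 10^-34 J·s) / √(2 × 9.11 × 10^-31 kg × 1.602 × 10^-19 C × 374.0 V)
λ = 6.34 × 10^-11 m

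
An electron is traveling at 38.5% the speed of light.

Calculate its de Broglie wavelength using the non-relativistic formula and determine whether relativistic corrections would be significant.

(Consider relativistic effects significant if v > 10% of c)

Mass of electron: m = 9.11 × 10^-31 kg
Yes, relativistic corrections are needed.

Using the non-relativistic de Broglie formula λ = h/(mv):

v = 38.5% × c = 1.154 × 10^8 m/s

λ = h/(mv)
λ = (6.626 × 10^-34 J·s) / (9.11 × 10^-31 kg × 1.154 × 10^8 m/s)
λ = 6.30 × 10^-12 m

Since v = 38.5% of c > 10% of c, relativistic corrections ARE significant and the actual wavelength would differ from this non-relativistic estimate.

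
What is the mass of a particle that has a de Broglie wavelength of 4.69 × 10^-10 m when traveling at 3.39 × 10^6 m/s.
4.17 × 10^-31 kg

From the de Broglie relation λ = h/(mv), we solve for m:

m = h/(λv)
m = (6.626 × 10^-34 J·s) / (4.69 × 10^-10 m × 3.39 × 10^6 m/s)
m = 4.17 × 10^-31 kg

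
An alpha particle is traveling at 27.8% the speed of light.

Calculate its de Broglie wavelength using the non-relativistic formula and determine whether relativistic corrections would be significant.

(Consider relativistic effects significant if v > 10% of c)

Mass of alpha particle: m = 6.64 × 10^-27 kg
Yes, relativistic corrections are needed.

Using the non-relativistic de Broglie formula λ = h/(mv):

v = 27.8% × c = 8.334 × 10^7 m/s

λ = h/(mv)
λ = (6.626 × 10^-34 J·s) / (6.64 × 10^-27 kg × 8.334 × 10^7 m/s)
λ = 1.20 × 10^-15 m

Since v = 27.8% of c > 10% of c, relativistic corrections ARE significant and the actual wavelength would differ from this non-relativistic estimate.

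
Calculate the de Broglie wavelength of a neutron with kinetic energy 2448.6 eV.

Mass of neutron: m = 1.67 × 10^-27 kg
5.79 × 10^-13 m

Using λ = h/√(2mKE):

First convert KE to Joules: KE = 2448.6 eV = 3.923 × 10^-16 J

λ = h/√(2mKE)
λ = (6.626 × 10^-34 J·s) / √(2 × 1.67 × 10^-27 kg × 3.923 × 10^-16 J)
λ = 5.79 × 10^-13 m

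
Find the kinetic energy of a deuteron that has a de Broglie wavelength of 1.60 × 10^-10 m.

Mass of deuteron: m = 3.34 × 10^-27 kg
2.57 × 10^-21 J (or 0.0160 eV)

From λ = h/√(2mKE), we solve for KE:

λ² = h²/(2mKE)
KE = h²/(2mλ²)
KE = (6.626 × 10^-34 J·s)² / (2 × 3.34 × 10^-27 kg × (1.60 × 10^-10 m)²)
KE = 2.57 × 10^-21 J
KE = 0.0160 eV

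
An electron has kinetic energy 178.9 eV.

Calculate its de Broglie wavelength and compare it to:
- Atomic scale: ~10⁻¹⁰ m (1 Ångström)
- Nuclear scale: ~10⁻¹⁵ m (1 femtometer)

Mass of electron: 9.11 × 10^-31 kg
λ = 9.17 × 10^-11 m, which is between nuclear and atomic scales.

Using λ = h/√(2mKE):

KE = 178.9 eV = 2.866 × 10^-17 J

λ = h/√(2mKE)
λ = (6.626 × 10^-34 J·s) / √(2 × 9.11 × 10^-31 kg × 2.866 × 10^-17 J)
λ = 9.17 × 10^-11 m

Comparison:
- Atomic scale (10⁻¹⁰ m): λ is 0.92× this size
- Nuclear scale (10⁻¹⁵ m): λ is 9.2e+04× this size

The wavelength is between nuclear and atomic scales.

This wavelength is appropriate for probing atomic structure but too large for nuclear physics experiments.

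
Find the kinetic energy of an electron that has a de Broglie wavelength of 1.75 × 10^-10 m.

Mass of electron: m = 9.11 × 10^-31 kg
7.87 × 10^-18 J (or 49.1 eV)

From λ = h/√(2mKE), we solve for KE:

λ² = h²/(2mKE)
KE = h²/(2mλ²)
KE = (6.626 × 10^-34 J·s)² / (2 × 9.11 × 10^-31 kg × (1.75 × 10^-10 m)²)
KE = 7.87 × 10^-18 J
KE = 49.1 eV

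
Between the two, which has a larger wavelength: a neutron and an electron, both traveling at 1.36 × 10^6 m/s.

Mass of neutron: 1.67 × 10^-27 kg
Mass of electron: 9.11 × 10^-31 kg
The electron has the longer wavelength.

Using λ = h/(mv), since both particles have the same velocity, the wavelength depends only on mass.

For neutron: λ₁ = h/(m₁v) = 2.92 × 10^-13 m
For electron: λ₂ = h/(m₂v) = 5.35 × 10^-10 m

Since λ ∝ 1/m at constant velocity, the lighter particle has the longer wavelength.

The electron has the longer de Broglie wavelength.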